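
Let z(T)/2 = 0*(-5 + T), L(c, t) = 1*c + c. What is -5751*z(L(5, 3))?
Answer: 0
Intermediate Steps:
L(c, t) = 2*c (L(c, t) = c + c = 2*c)
z(T) = 0 (z(T) = 2*(0*(-5 + T)) = 2*0 = 0)
-5751*z(L(5, 3)) = -5751*0 = 0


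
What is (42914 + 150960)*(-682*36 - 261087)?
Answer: -55377975486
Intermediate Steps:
(42914 + 150960)*(-682*36 - 261087) = 193874*(-24552 - 261087) = 193874*(-285639) = -55377975486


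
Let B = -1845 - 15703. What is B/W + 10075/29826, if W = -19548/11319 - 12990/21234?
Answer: 6988911784097431/931426281594 ≈ 7503.5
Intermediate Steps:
B = -17548
W = -31228669/13352647 (W = -19548*1/11319 - 12990*1/21234 = -6516/3773 - 2165/3539 = -31228669/13352647 ≈ -2.3388)
B/W + 10075/29826 = -17548/(-31228669/13352647) + 10075/29826 = -17548*(-13352647/31228669) + 10075*(1/29826) = 234312249556/31228669 + 10075/29826 = 6988911784097431/931426281594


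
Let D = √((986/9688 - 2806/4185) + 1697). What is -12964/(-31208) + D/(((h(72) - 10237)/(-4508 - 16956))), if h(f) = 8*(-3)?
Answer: 3241/7802 + 10732*√19365689572962915/17334369045 ≈ 86.572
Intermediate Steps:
h(f) = -24
D = √19365689572962915/3378690 (D = √((986*(1/9688) - 2806*1/4185) + 1697) = √((493/4844 - 2806/4185) + 1697) = √(-11529059/20272140 + 1697) = √(34390292521/20272140) = √19365689572962915/3378690 ≈ 41.188)
-12964/(-31208) + D/(((h(72) - 10237)/(-4508 - 16956))) = -12964/(-31208) + (√19365689572962915/3378690)/(((-24 - 10237)/(-4508 - 16956))) = -12964*(-1/31208) + (√19365689572962915/3378690)/((-10261/(-21464))) = 3241/7802 + (√19365689572962915/3378690)/((-10261*(-1/21464))) = 3241/7802 + (√19365689572962915/3378690)/(10261/21464) = 3241/7802 + (√19365689572962915/3378690)*(21464/10261) = 3241/7802 + 10732*√19365689572962915/17334369045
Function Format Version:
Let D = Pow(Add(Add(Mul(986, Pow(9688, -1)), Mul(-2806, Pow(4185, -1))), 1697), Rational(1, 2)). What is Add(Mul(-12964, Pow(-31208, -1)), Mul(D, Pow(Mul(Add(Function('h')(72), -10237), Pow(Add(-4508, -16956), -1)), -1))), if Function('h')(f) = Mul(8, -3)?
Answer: Add(Rational(3241, 7802), Mul(Rational(10732, 17334369045), Pow(19365689572962915, Rational(1, 2)))) ≈ 86.572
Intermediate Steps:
Function('h')(f) = -24
D = Mul(Rational(1, 3378690), Pow(19365689572962915, Rational(1, 2))) (D = Pow(Add(Add(Mul(986, Rational(1, 9688)), Mul(-2806, Rational(1, 4185))), 1697), Rational(1, 2)) = Pow(Add(Add(Rational(493, 4844), Rational(-2806, 4185)), 1697), Rational(1, 2)) = Pow(Add(Rational(-11529059, 20272140), 1697), Rational(1, 2)) = Pow(Rational(34390292521, 20272140), Rational(1, 2)) = Mul(Rational(1, 3378690), Pow(19365689572962915, Rational(1, 2))) ≈ 41.188)
Add(Mul(-12964, Pow(-31208, -1)), Mul(D, Pow(Mul(Add(Function('h')(72), -10237), Pow(Add(-4508, -16956), -1)), -1))) = Add(Mul(-12964, Pow(-31208, -1)), Mul(Mul(Rational(1, 3378690), Pow(19365689572962915, Rational(1, 2))), Pow(Mul(Add(-24, -10237), Pow(Add(-4508, -16956), -1)), -1))) = Add(Mul(-12964, Rational(-1, 31208)), Mul(Mul(Rational(1, 3378690), Pow(19365689572962915, Rational(1, 2))), Pow(Mul(-10261, Pow(-21464, -1)), -1))) = Add(Rational(3241, 7802), Mul(Mul(Rational(1, 3378690), Pow(19365689572962915, Rational(1, 2))), Pow(Mul(-10261, Rational(-1, 21464)), -1))) = Add(Rational(3241, 7802), Mul(Mul(Rational(1, 3378690), Pow(19365689572962915, Rational(1, 2))), Pow(Rational(10261, 21464), -1))) = Add(Rational(3241, 7802), Mul(Mul(Rational(1, 3378690), Pow(19365689572962915, Rational(1, 2))), Rational(21464, 10261))) = Add(Rational(3241, 7802), Mul(Rational(10732, 17334369045), Pow(19365689572962915, Rational(1, 2))))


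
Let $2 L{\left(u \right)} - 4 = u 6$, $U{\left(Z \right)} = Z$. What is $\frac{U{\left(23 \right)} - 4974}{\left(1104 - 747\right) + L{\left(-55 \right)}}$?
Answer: $- \frac{4951}{194} \approx -25.521$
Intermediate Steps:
$L{\left(u \right)} = 2 + 3 u$ ($L{\left(u \right)} = 2 + \frac{u 6}{2} = 2 + \frac{6 u}{2} = 2 + 3 u$)
$\frac{U{\left(23 \right)} - 4974}{\left(1104 - 747\right) + L{\left(-55 \right)}} = \frac{23 - 4974}{\left(1104 - 747\right) + \left(2 + 3 \left(-55\right)\right)} = - \frac{4951}{357 + \left(2 - 165\right)} = - \frac{4951}{357 - 163} = - \frac{4951}{194}$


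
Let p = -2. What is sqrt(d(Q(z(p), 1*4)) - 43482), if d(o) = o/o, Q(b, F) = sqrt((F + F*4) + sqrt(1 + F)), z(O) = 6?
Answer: I*sqrt(43481) ≈ 208.52*I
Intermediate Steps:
Q(b, F) = sqrt(sqrt(1 + F) + 5*F) (Q(b, F) = sqrt((F + 4*F) + sqrt(1 + F)) = sqrt(5*F + sqrt(1 + F)) = sqrt(sqrt(1 + F) + 5*F))
d(o) = 1
sqrt(d(Q(z(p), 1*4)) - 43482) = sqrt(1 - 43482) = sqrt(-43481) = I*sqrt(43481)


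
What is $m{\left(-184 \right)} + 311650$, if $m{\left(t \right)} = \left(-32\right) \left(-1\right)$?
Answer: $311682$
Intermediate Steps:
$m{\left(t \right)} = 32$
$m{\left(-184 \right)} + 311650 = 32 + 311650 = 311682$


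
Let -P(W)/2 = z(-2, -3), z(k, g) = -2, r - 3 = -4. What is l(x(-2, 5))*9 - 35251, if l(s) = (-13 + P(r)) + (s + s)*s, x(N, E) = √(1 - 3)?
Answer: -35368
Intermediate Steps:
r = -1 (r = 3 - 4 = -1)
x(N, E) = I*√2 (x(N, E) = √(-2) = I*√2)
P(W) = 4 (P(W) = -2*(-2) = 4)
l(s) = -9 + 2*s² (l(s) = (-13 + 4) + (s + s)*s = -9 + (2*s)*s = -9 + 2*s²)
l(x(-2, 5))*9 - 35251 = (-9 + 2*(I*√2)²)*9 - 35251 = (-9 + 2*(-2))*9 - 35251 = (-9 - 4)*9 - 35251 = -13*9 - 35251 = -117 - 35251 = -35368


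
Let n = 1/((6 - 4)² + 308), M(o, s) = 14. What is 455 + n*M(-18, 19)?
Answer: 70987/156 ≈ 455.04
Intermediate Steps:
n = 1/312 (n = 1/(2² + 308) = 1/(4 + 308) = 1/312 ≈ 0.0032051)
455 + n*M(-18, 19) = 455 + (1/312)*14 = 455 + 7/156 = 70987/156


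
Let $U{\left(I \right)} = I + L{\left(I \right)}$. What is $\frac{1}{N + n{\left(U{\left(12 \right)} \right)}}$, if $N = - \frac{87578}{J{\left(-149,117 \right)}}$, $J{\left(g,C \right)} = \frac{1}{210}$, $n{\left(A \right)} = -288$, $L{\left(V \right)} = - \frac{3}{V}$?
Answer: $- \frac{1}{18391668} \approx -5.4372 \cdot 10^{-8}$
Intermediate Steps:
$U{\left(I \right)} = I - \frac{3}{I}$
$J{\left(g,C \right)} = \frac{1}{210}$
$N = -18391380$ ($N = - 87578 \frac{1}{\frac{1}{210}} = \left(-87578\right) 210 = -18391380$)
$\frac{1}{N + n{\left(U{\left(12 \right)} \right)}} = \frac{1}{-18391380 - 288} = \frac{1}{-18391668} = - \frac{1}{18391668}$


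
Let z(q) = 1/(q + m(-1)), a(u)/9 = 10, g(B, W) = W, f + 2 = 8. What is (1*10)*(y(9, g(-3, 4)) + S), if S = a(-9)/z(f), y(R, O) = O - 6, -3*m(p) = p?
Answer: 5680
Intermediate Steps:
f = 6 (f = -2 + 8 = 6)
a(u) = 90 (a(u) = 9*10 = 90)
m(p) = -p/3
y(R, O) = -6 + O
z(q) = 1/(1/3 + q) (z(q) = 1/(q - 1/3*(-1)) = 1/(q + 1/3) = 1/(1/3 + q))
S = 570 (S = 90/((3/(1 + 3*6))) = 90/((3/(1 + 18))) = 90/((3/19)) = 90/((3*(1/19))) = 90/(3/19) = 90*(19/3) = 570)
(1*10)*(y(9, g(-3, 4)) + S) = (1*10)*((-6 + 4) + 570) = 10*(-2 + 570) = 10*568 = 5680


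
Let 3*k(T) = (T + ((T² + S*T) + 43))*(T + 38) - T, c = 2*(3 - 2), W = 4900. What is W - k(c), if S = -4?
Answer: 4354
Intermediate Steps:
c = 2 (c = 2*1 = 2)
k(T) = -T/3 + (38 + T)*(43 + T² - 3*T)/3 (k(T) = ((T + ((T² - 4*T) + 43))*(T + 38) - T)/3 = ((T + (43 + T² - 4*T))*(38 + T) - T)/3 = ((43 + T² - 3*T)*(38 + T) - T)/3 = ((38 + T)*(43 + T² - 3*T) - T)/3 = (-T + (38 + T)*(43 + T² - 3*T))/3 = -T/3 + (38 + T)*(43 + T² - 3*T)/3)
W - k(c) = 4900 - (1634/3 - 24*2 + (⅓)*2³ + (35/3)*2²) = 4900 - (1634/3 - 48 + (⅓)*8 + (35/3)*4) = 4900 - (1634/3 - 48 + 8/3 + 140/3) = 4900 - 1*546 = 4900 - 546 = 4354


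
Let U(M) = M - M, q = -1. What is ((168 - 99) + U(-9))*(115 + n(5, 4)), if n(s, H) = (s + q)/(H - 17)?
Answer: 102879/13 ≈ 7913.8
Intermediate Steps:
n(s, H) = (-1 + s)/(-17 + H) (n(s, H) = (s - 1)/(H - 17) = (-1 + s)/(-17 + H))
U(M) = 0
((168 - 99) + U(-9))*(115 + n(5, 4)) = ((168 - 99) + 0)*(115 + (-1 + 5)/(-17 + 4)) = (69 + 0)*(115 + 4/(-13)) = 69*(115 - 1/13*4) = 69*(115 - 4/13) = 69*(1491/13) = 102879/13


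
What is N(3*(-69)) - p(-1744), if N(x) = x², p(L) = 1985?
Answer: 40864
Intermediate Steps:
N(3*(-69)) - p(-1744) = (3*(-69))² - 1*1985 = (-207)² - 1985 = 42849 - 1985 = 40864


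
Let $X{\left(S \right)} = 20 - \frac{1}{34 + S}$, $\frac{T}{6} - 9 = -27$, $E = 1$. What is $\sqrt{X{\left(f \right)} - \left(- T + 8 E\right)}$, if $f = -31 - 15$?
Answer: $\frac{i \sqrt{3453}}{6} \approx 9.7937 i$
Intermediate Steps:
$T = -108$ ($T = 54 + 6 \left(-27\right) = 54 - 162 = -108$)
$f = -46$ ($f = -31 - 15 = -46$)
$\sqrt{X{\left(f \right)} - \left(- T + 8 E\right)} = \sqrt{\frac{679 + 20 \left(-46\right)}{34 - 46} - 116} = \sqrt{\frac{679 - 920}{-12} - 116} = \sqrt{\left(- \frac{1}{12}\right) \left(-241\right) - 116} = \sqrt{\frac{241}{12} - 116} = \sqrt{- \frac{1151}{12}} = \frac{i \sqrt{3453}}{6}$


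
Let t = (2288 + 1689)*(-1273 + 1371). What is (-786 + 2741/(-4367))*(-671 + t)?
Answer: -1336551607225/4367 ≈ -3.0606e+8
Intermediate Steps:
t = 389746 (t = 3977*98 = 389746)
(-786 + 2741/(-4367))*(-671 + t) = (-786 + 2741/(-4367))*(-671 + 389746) = (-786 + 2741*(-1/4367))*389075 = (-786 - 2741/4367)*389075 = -3435203/4367*389075 = -1336551607225/4367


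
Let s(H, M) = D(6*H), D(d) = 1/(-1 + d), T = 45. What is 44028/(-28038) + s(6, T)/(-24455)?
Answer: -6280782323/3999737525 ≈ -1.5703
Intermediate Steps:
s(H, M) = 1/(-1 + 6*H)
44028/(-28038) + s(6, T)/(-24455) = 44028/(-28038) + 1/((-1 + 6*6)*(-24455)) = 44028*(-1/28038) - 1/24455/(-1 + 36) = -7338/4673 - 1/24455/35 = -7338/4673 + (1/35)*(-1/24455) = -7338/4673 - 1/855925 = -6280782323/3999737525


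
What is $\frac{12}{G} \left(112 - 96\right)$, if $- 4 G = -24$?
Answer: $32$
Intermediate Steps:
$G = 6$ ($G = \left(- \frac{1}{4}\right) \left(-24\right) = 6$)
$\frac{12}{G} \left(112 - 96\right) = \frac{12}{6} \left(112 - 96\right) = 12 \cdot \frac{1}{6} \cdot 16 = 2 \cdot 16 = 32$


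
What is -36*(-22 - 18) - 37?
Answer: 1403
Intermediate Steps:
-36*(-22 - 18) - 37 = -36*(-40) - 37 = 1440 - 37 = 1403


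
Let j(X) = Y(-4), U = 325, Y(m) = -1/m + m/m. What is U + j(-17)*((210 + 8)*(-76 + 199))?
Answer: 67685/2 ≈ 33843.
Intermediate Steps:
Y(m) = 1 - 1/m (Y(m) = -1/m + 1 = 1 - 1/m)
j(X) = 5/4 (j(X) = (-1 - 4)/(-4) = -¼*(-5) = 5/4)
U + j(-17)*((210 + 8)*(-76 + 199)) = 325 + 5*((210 + 8)*(-76 + 199))/4 = 325 + 5*(218*123)/4 = 325 + (5/4)*26814 = 325 + 67035/2 = 67685/2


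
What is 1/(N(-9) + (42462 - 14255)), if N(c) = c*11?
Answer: 1/28108 ≈ 3.5577e-5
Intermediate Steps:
N(c) = 11*c
1/(N(-9) + (42462 - 14255)) = 1/(11*(-9) + (42462 - 14255)) = 1/(-99 + 28207) = 1/28108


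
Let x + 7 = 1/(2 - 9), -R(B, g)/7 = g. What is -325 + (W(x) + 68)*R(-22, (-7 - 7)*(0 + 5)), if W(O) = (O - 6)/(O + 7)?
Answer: 78075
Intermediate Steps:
R(B, g) = -7*g
x = -50/7 (x = -7 + 1/(2 - 9) = -7 + 1/(-7) = -7 - ⅐ = -50/7 ≈ -7.1429)
W(O) = (-6 + O)/(7 + O)
-325 + (W(x) + 68)*R(-22, (-7 - 7)*(0 + 5)) = -325 + ((-6 - 50/7)/(7 - 50/7) + 68)*(-7*(-7 - 7)*(0 + 5)) = -325 + (-92/7/(-⅐) + 68)*(-(-98)*5) = -325 + (-7*(-92/7) + 68)*(-7*(-70)) = -325 + (92 + 68)*490 = -325 + 160*490 = -325 + 78400 = 78075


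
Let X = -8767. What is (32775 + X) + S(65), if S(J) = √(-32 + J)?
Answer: 24008 + √33 ≈ 24014.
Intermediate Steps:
(32775 + X) + S(65) = (32775 - 8767) + √(-32 + 65) = 24008 + √33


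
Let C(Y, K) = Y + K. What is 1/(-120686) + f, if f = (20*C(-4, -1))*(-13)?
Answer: 156891799/120686 ≈ 1300.0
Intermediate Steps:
C(Y, K) = K + Y
f = 1300 (f = (20*(-1 - 4))*(-13) = (20*(-5))*(-13) = -100*(-13) = 1300)
1/(-120686) + f = 1/(-120686) + 1300 = -1/120686 + 1300 = 156891799/120686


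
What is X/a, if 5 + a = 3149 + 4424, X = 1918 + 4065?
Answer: 5983/7568 ≈ 0.79057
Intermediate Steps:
X = 5983
a = 7568 (a = -5 + (3149 + 4424) = -5 + 7573 = 7568)
X/a = 5983/7568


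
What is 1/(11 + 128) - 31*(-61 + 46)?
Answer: 64636/139 ≈ 465.01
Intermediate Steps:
1/(11 + 128) - 31*(-61 + 46) = 1/139 - 31*(-15) = 1/139 + 465 = 64636/139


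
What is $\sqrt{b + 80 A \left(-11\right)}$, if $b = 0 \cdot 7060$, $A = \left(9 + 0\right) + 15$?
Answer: $8 i \sqrt{330} \approx 145.33 i$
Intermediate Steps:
$A = 24$ ($A = 9 + 15 = 24$)
$b = 0$
$\sqrt{b + 80 A \left(-11\right)} = \sqrt{0 + 80 \cdot 24 \left(-11\right)} = \sqrt{0 + 1920 \left(-11\right)} = \sqrt{0 - 21120} = \sqrt{-21120} = 8 i \sqrt{330}$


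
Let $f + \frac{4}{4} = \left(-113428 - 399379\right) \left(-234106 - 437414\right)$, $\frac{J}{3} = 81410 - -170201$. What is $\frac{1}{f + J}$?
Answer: $\frac{1}{344360911472} \approx 2.9039 \cdot 10^{-12}$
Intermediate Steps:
$J = 754833$ ($J = 3 \left(81410 - -170201\right) = 3 \left(81410 + 170201\right) = 3 \cdot 251611 = 754833$)
$f = 344360156639$ ($f = -1 + \left(-113428 - 399379\right) \left(-234106 - 437414\right) = -1 - -344360156640 = -1 + 344360156640 = 344360156639$)
$\frac{1}{f + J} = \frac{1}{344360156639 + 754833} = \frac{1}{344360911472}$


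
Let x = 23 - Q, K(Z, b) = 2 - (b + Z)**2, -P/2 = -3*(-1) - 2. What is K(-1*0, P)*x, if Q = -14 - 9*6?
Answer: -182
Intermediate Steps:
P = -2 (P = -2*(-3*(-1) - 2) = -2*(3 - 2) = -2*1 = -2)
K(Z, b) = 2 - (Z + b)**2
Q = -68 (Q = -14 - 54 = -68)
x = 91 (x = 23 - 1*(-68) = 23 + 68 = 91)
K(-1*0, P)*x = (2 - (-1*0 - 2)**2)*91 = (2 - (0 - 2)**2)*91 = (2 - 1*(-2)**2)*91 = (2 - 1*4)*91 = (2 - 4)*91 = -2*91 = -182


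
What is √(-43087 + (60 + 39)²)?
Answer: I*√33286 ≈ 182.44*I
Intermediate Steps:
√(-43087 + (60 + 39)²) = √(-43087 + 99²) = √(-43087 + 9801) = √(-33286) = I*√33286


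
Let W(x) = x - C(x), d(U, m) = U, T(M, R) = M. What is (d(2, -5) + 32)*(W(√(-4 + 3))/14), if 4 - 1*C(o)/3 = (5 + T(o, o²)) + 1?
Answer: 102/7 + 68*I/7 ≈ 14.571 + 9.7143*I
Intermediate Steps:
C(o) = -6 - 3*o (C(o) = 12 - 3*((5 + o) + 1) = 12 - 3*(6 + o) = 12 + (-18 - 3*o) = -6 - 3*o)
W(x) = 6 + 4*x (W(x) = x - (-6 - 3*x) = x + (6 + 3*x) = 6 + 4*x)
(d(2, -5) + 32)*(W(√(-4 + 3))/14) = (2 + 32)*((6 + 4*√(-4 + 3))/14) = 34*((6 + 4*√(-1))*(1/14)) = 34*((6 + 4*I)*(1/14)) = 34*(3/7 + 2*I/7) = 102/7 + 68*I/7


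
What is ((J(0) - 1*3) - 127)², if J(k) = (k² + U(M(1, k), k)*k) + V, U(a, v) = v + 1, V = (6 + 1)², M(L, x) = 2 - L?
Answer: 6561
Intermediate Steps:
V = 49 (V = 7² = 49)
U(a, v) = 1 + v
J(k) = 49 + k² + k*(1 + k) (J(k) = (k² + (1 + k)*k) + 49 = (k² + k*(1 + k)) + 49 = 49 + k² + k*(1 + k))
((J(0) - 1*3) - 127)² = (((49 + 0 + 2*0²) - 1*3) - 127)² = (((49 + 0 + 2*0) - 3) - 127)² = (((49 + 0 + 0) - 3) - 127)² = ((49 - 3) - 127)² = (46 - 127)² = (-81)² = 6561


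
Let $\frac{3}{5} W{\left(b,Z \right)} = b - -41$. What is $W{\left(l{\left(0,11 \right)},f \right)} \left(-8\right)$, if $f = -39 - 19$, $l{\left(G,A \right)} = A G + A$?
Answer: $- \frac{2080}{3} \approx -693.33$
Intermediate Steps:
$l{\left(G,A \right)} = A + A G$
$f = -58$
$W{\left(b,Z \right)} = \frac{205}{3} + \frac{5 b}{3}$ ($W{\left(b,Z \right)} = \frac{5 \left(b - -41\right)}{3} = \frac{5 \left(b + 41\right)}{3} = \frac{5 \left(41 + b\right)}{3} = \frac{205}{3} + \frac{5 b}{3}$)
$W{\left(l{\left(0,11 \right)},f \right)} \left(-8\right) = \left(\frac{205}{3} + \frac{5 \cdot 11 \left(1 + 0\right)}{3}\right) \left(-8\right) = \left(\frac{205}{3} + \frac{5 \cdot 11 \cdot 1}{3}\right) \left(-8\right) = \left(\frac{205}{3} + \frac{5}{3} \cdot 11\right) \left(-8\right) = \left(\frac{205}{3} + \frac{55}{3}\right) \left(-8\right) = \frac{260}{3} \left(-8\right) = - \frac{2080}{3}$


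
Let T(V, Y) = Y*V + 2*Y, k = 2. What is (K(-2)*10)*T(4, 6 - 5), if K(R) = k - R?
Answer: 240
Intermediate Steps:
T(V, Y) = 2*Y + V*Y (T(V, Y) = V*Y + 2*Y = 2*Y + V*Y)
K(R) = 2 - R
(K(-2)*10)*T(4, 6 - 5) = ((2 - 1*(-2))*10)*((6 - 5)*(2 + 4)) = ((2 + 2)*10)*(1*6) = (4*10)*6 = 40*6 = 240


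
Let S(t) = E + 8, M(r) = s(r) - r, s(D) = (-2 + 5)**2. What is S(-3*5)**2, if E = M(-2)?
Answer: 361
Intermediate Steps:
s(D) = 9 (s(D) = 3**2 = 9)
M(r) = 9 - r
E = 11 (E = 9 - 1*(-2) = 9 + 2 = 11)
S(t) = 19 (S(t) = 11 + 8 = 19)
S(-3*5)**2 = 19**2 = 361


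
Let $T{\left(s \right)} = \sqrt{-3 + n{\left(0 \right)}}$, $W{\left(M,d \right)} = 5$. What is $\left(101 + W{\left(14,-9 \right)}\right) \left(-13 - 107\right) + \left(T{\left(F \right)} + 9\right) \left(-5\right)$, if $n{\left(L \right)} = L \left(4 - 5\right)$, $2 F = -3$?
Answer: $-12765 - 5 i \sqrt{3} \approx -12765.0 - 8.6602 i$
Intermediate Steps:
$F = - \frac{3}{2}$ ($F = \frac{1}{2} \left(-3\right) = - \frac{3}{2} \approx -1.5$)
$n{\left(L \right)} = - L$ ($n{\left(L \right)} = L \left(-1\right) = - L$)
$T{\left(s \right)} = i \sqrt{3}$ ($T{\left(s \right)} = \sqrt{-3 - 0} = \sqrt{-3 + 0} = \sqrt{-3} = i \sqrt{3}$)
$\left(101 + W{\left(14,-9 \right)}\right) \left(-13 - 107\right) + \left(T{\left(F \right)} + 9\right) \left(-5\right) = \left(101 + 5\right) \left(-13 - 107\right) + \left(i \sqrt{3} + 9\right) \left(-5\right) = 106 \left(-120\right) + \left(9 + i \sqrt{3}\right) \left(-5\right) = -12720 - \left(45 + 5 i \sqrt{3}\right) = -12765 - 5 i \sqrt{3}$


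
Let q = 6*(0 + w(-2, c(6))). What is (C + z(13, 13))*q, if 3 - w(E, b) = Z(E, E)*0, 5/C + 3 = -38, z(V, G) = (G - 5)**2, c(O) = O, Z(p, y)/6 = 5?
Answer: 47142/41 ≈ 1149.8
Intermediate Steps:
Z(p, y) = 30 (Z(p, y) = 6*5 = 30)
z(V, G) = (-5 + G)**2
C = -5/41 (C = 5/(-3 - 38) = 5/(-41) = 5*(-1/41) = -5/41 ≈ -0.12195)
w(E, b) = 3 (w(E, b) = 3 - 30*0 = 3 - 1*0 = 3 + 0 = 3)
q = 18 (q = 6*(0 + 3) = 6*3 = 18)
(C + z(13, 13))*q = (-5/41 + (-5 + 13)**2)*18 = (-5/41 + 8**2)*18 = (-5/41 + 64)*18 = (2619/41)*18 = 47142/41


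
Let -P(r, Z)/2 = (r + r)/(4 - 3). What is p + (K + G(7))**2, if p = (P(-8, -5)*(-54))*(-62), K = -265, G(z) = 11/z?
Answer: 8650000/49 ≈ 1.7653e+5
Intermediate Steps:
P(r, Z) = -4*r (P(r, Z) = -2*(r + r)/(4 - 3) = -2*2*r/1 = -2*2*r = -4*r)
p = 107136 (p = (-4*(-8)*(-54))*(-62) = (32*(-54))*(-62) = -1728*(-62) = 107136)
p + (K + G(7))**2 = 107136 + (-265 + 11/7)**2 = 107136 + (-1844/7)**2 = 107136 + 3400336/49 = 8650000/49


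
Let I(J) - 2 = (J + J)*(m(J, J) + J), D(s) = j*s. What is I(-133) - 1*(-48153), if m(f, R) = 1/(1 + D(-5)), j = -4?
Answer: 250561/3 ≈ 83520.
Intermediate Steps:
D(s) = -4*s
m(f, R) = 1/21 (m(f, R) = 1/(1 - 4*(-5)) = 1/(1 + 20) = 1/21)
I(J) = 2 + 2*J*(1/21 + J) (I(J) = 2 + (J + J)*(1/21 + J) = 2 + (2*J)*(1/21 + J) = 2 + 2*J*(1/21 + J))
I(-133) - 1*(-48153) = (2 + 2*(-133)**2 + (2/21)*(-133)) - 1*(-48153) = (2 + 2*17689 - 38/3) + 48153 = (2 + 35378 - 38/3) + 48153 = 106102/3 + 48153 = 250561/3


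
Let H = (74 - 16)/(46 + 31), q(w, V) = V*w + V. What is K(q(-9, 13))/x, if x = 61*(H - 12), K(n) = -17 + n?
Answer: 9317/52826 ≈ 0.17637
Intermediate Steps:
q(w, V) = V + V*w
H = 58/77 ≈ 0.75325
x = -52826/77 (x = 61*(58/77 - 12) = 61*(-866/77) = -52826/77 ≈ -686.05)
K(q(-9, 13))/x = (-17 + 13*(1 - 9))/(-52826/77) = (-17 + 13*(-8))*(-77/52826) = (-17 - 104)*(-77/52826) = -121*(-77/52826) = 9317/52826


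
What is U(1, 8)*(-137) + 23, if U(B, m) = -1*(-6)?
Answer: -799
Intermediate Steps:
U(B, m) = 6
U(1, 8)*(-137) + 23 = 6*(-137) + 23 = -822 + 23 = -799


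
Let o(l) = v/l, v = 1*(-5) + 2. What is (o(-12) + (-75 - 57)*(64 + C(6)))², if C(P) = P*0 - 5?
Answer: 970384801/16 ≈ 6.0649e+7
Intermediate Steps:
C(P) = -5 (C(P) = 0 - 5 = -5)
v = -3 (v = -5 + 2 = -3)
o(l) = -3/l
(o(-12) + (-75 - 57)*(64 + C(6)))² = (-3/(-12) + (-75 - 57)*(64 - 5))² = (-3*(-1/12) - 132*59)² = (¼ - 7788)² = (-31151/4)² = 970384801/16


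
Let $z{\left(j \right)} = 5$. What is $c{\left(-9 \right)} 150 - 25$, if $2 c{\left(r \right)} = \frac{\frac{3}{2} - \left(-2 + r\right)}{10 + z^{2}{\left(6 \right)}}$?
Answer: $\frac{25}{14} \approx 1.7857$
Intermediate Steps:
$c{\left(r \right)} = \frac{1}{20} - \frac{r}{70}$ ($c{\left(r \right)} = \frac{\left(\frac{3}{2} - \left(-2 + r\right)\right) \frac{1}{10 + 5^{2}}}{2} = \frac{\left(3 \cdot \frac{1}{2} - \left(-2 + r\right)\right) \frac{1}{10 + 25}}{2} = \frac{\left(\frac{3}{2} - \left(-2 + r\right)\right) \frac{1}{35}}{2} = \frac{\left(\frac{7}{2} - r\right) \frac{1}{35}}{2} = \frac{\frac{1}{10} - \frac{r}{35}}{2} = \frac{1}{20} - \frac{r}{70}$)
$c{\left(-9 \right)} 150 - 25 = \left(\frac{1}{20} - - \frac{9}{70}\right) 150 - 25 = \left(\frac{1}{20} + \frac{9}{70}\right) 150 - 25 = \frac{5}{28} \cdot 150 - 25 = \frac{375}{14} - 25 = \frac{25}{14}$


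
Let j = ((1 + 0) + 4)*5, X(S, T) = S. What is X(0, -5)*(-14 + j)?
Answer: 0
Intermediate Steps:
j = 25 (j = (1 + 4)*5 = 5*5 = 25)
X(0, -5)*(-14 + j) = 0*(-14 + 25) = 0*11 = 0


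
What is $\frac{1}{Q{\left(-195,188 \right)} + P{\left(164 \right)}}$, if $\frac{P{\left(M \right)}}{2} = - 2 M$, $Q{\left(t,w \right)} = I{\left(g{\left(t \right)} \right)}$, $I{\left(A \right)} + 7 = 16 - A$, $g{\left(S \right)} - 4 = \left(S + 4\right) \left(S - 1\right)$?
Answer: $- \frac{1}{38087} \approx -2.6256 \cdot 10^{-5}$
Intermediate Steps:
$g{\left(S \right)} = 4 + \left(-1 + S\right) \left(4 + S\right)$ ($g{\left(S \right)} = 4 + \left(S + 4\right) \left(S - 1\right) = 4 + \left(4 + S\right) \left(-1 + S\right) = 4 + \left(-1 + S\right) \left(4 + S\right)$)
$I{\left(A \right)} = 9 - A$ ($I{\left(A \right)} = -7 - \left(-16 + A\right) = 9 - A$)
$Q{\left(t,w \right)} = 9 - t \left(3 + t\right)$
$P{\left(M \right)} = - 4 M$ ($P{\left(M \right)} = 2 \left(- 2 M\right) = - 4 M$)
$\frac{1}{Q{\left(-195,188 \right)} + P{\left(164 \right)}} = \frac{1}{\left(9 - - 195 \left(3 - 195\right)\right) - 656} = \frac{1}{\left(9 - \left(-195\right) \left(-192\right)\right) - 656} = \frac{1}{\left(9 - 37440\right) - 656} = \frac{1}{-37431 - 656} = \frac{1}{-38087} = - \frac{1}{38087}$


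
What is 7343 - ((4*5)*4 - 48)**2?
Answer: 6319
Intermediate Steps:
7343 - ((4*5)*4 - 48)**2 = 7343 - (20*4 - 48)**2 = 7343 - (80 - 48)**2 = 7343 - 1*32**2 = 7343 - 1*1024 = 7343 - 1024 = 6319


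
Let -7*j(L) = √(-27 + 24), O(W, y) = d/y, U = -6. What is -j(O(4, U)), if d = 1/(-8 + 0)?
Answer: I*√3/7 ≈ 0.24744*I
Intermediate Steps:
d = -⅛ (d = 1/(-8) = -⅛ ≈ -0.12500)
O(W, y) = -1/(8*y)
j(L) = -I*√3/7 (j(L) = -√(-27 + 24)/7 = -I*√3/7)
-j(O(4, U)) = -(-1)*I*√3/7 = I*√3/7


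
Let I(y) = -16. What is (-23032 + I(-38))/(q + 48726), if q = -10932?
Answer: -11524/18897 ≈ -0.60983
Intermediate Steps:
(-23032 + I(-38))/(q + 48726) = (-23032 - 16)/(-10932 + 48726) = -23048/37794 = -23048*1/37794 = -11524/18897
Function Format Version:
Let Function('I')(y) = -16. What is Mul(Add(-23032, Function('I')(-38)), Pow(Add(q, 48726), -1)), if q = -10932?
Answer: Rational(-11524, 18897) ≈ -0.60983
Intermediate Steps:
Mul(Add(-23032, Function('I')(-38)), Pow(Add(q, 48726), -1)) = Mul(Add(-23032, -16), Pow(Add(-10932, 48726), -1)) = Mul(-23048, Pow(37794, -1)) = Mul(-23048, Rational(1, 37794)) = Rational(-11524, 18897)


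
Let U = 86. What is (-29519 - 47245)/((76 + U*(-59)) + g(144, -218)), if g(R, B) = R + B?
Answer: 19191/1268 ≈ 15.135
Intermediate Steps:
g(R, B) = B + R
(-29519 - 47245)/((76 + U*(-59)) + g(144, -218)) = (-29519 - 47245)/((76 + 86*(-59)) + (-218 + 144)) = -76764/((76 - 5074) - 74) = -76764/(-4998 - 74) = -76764/(-5072) = -76764*(-1/5072) = 19191/1268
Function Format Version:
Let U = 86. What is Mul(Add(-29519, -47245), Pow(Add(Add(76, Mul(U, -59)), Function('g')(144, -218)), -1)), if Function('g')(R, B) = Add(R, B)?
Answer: Rational(19191, 1268) ≈ 15.135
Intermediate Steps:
Function('g')(R, B) = Add(B, R)
Mul(Add(-29519, -47245), Pow(Add(Add(76, Mul(U, -59)), Function('g')(144, -218)), -1)) = Mul(Add(-29519, -47245), Pow(Add(Add(76, Mul(86, -59)), Add(-218, 144)), -1)) = Mul(-76764, Pow(Add(Add(76, -5074), -74), -1)) = Mul(-76764, Pow(Add(-4998, -74), -1)) = Mul(-76764, Pow(-5072, -1)) = Mul(-76764, Rational(-1, 5072)) = Rational(19191, 1268)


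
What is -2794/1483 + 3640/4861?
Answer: -8183514/7208863 ≈ -1.1352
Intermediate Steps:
-2794/1483 + 3640/4861 = -8183514/7208863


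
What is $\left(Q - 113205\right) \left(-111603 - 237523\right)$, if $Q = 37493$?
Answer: $26433027712$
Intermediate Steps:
$\left(Q - 113205\right) \left(-111603 - 237523\right) = \left(37493 - 113205\right) \left(-111603 - 237523\right) = \left(-75712\right) \left(-349126\right) = 26433027712$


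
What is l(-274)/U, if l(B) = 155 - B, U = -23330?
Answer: -429/23330 ≈ -0.018388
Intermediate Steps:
l(-274)/U = (155 - 1*(-274))/(-23330) = (155 + 274)*(-1/23330) = 429*(-1/23330) = -429/23330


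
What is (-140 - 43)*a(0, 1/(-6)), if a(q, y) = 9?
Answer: -1647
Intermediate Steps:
(-140 - 43)*a(0, 1/(-6)) = (-140 - 43)*9 = -183*9 = -1647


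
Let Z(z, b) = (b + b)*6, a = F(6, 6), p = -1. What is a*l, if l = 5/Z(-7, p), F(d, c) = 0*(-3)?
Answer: 0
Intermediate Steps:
F(d, c) = 0
a = 0
Z(z, b) = 12*b (Z(z, b) = (2*b)*6 = 12*b)
l = -5/12 (l = 5/((12*(-1))) = 5/(-12) = 5*(-1/12) = -5/12 ≈ -0.41667)
a*l = 0*(-5/12) = 0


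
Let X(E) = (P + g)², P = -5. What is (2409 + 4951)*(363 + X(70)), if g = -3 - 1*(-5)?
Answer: 2737920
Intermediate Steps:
g = 2 (g = -3 + 5 = 2)
X(E) = 9 (X(E) = (-5 + 2)² = (-3)² = 9)
(2409 + 4951)*(363 + X(70)) = (2409 + 4951)*(363 + 9) = 7360*372 = 2737920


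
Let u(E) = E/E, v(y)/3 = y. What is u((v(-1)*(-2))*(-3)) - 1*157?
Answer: -156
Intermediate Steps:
v(y) = 3*y
u(E) = 1
u((v(-1)*(-2))*(-3)) - 1*157 = 1 - 1*157 = 1 - 157 = -156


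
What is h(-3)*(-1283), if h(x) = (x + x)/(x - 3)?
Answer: -1283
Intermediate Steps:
h(x) = 2*x/(-3 + x) (h(x) = (2*x)/(-3 + x) = 2*x/(-3 + x))
h(-3)*(-1283) = (2*(-3)/(-3 - 3))*(-1283) = (2*(-3)/(-6))*(-1283) = (2*(-3)*(-⅙))*(-1283) = 1*(-1283) = -1283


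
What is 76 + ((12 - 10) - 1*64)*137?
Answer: -8418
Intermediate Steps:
76 + ((12 - 10) - 1*64)*137 = 76 + (2 - 64)*137 = 76 - 62*137 = 76 - 8494 = -8418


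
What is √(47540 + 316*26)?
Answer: 2*√13939 ≈ 236.13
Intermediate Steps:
√(47540 + 316*26) = √(47540 + 8216) = √55756 = 2*√13939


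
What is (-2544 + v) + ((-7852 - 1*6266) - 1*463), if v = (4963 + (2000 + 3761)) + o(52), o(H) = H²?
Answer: -3697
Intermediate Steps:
v = 13428 (v = (4963 + (2000 + 3761)) + 52² = (4963 + 5761) + 2704 = 10724 + 2704 = 13428)
(-2544 + v) + ((-7852 - 1*6266) - 1*463) = (-2544 + 13428) + ((-7852 - 1*6266) - 1*463) = 10884 + ((-7852 - 6266) - 463) = 10884 + (-14118 - 463) = 10884 - 14581 = -3697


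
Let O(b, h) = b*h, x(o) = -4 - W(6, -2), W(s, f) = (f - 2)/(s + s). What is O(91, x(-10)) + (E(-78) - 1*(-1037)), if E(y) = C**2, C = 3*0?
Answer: 2110/3 ≈ 703.33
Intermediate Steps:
W(s, f) = (-2 + f)/(2*s) (W(s, f) = (-2 + f)/((2*s)) = (-2 + f)*(1/(2*s)) = (-2 + f)/(2*s))
C = 0
x(o) = -11/3 (x(o) = -4 - (-2 - 2)/(2*6) = -4 - (-4)/(2*6) = -4 - 1*(-1/3) = -4 + 1/3 = -11/3)
E(y) = 0 (E(y) = 0**2 = 0)
O(91, x(-10)) + (E(-78) - 1*(-1037)) = 91*(-11/3) + (0 - 1*(-1037)) = -1001/3 + (0 + 1037) = -1001/3 + 1037 = 2110/3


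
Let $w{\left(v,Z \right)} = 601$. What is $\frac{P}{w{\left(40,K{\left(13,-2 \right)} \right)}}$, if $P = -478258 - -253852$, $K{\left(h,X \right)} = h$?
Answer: $- \frac{224406}{601} \approx -373.39$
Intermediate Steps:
$P = -224406$ ($P = -478258 + 253852 = -224406$)
$\frac{P}{w{\left(40,K{\left(13,-2 \right)} \right)}} = - \frac{224406}{601}$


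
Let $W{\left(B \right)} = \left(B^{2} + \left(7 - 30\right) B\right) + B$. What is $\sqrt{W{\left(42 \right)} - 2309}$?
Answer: $i \sqrt{1469} \approx 38.328 i$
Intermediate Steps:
$W{\left(B \right)} = B^{2} - 22 B$ ($W{\left(B \right)} = \left(B^{2} + \left(7 - 30\right) B\right) + B = \left(B^{2} - 23 B\right) + B = B^{2} - 22 B$)
$\sqrt{W{\left(42 \right)} - 2309} = \sqrt{42 \left(-22 + 42\right) - 2309} = \sqrt{42 \cdot 20 - 2309} = \sqrt{840 - 2309} = \sqrt{-1469} = i \sqrt{1469}$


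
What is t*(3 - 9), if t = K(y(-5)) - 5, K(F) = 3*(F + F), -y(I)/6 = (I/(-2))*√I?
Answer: 30 + 540*I*√5 ≈ 30.0 + 1207.5*I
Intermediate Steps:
y(I) = 3*I^(3/2) (y(I) = -6*I/(-2)*√I = -6*I*(-½)*√I = -6*(-I/2)*√I = -(-3)*I^(3/2) = 3*I^(3/2))
K(F) = 6*F (K(F) = 3*(2*F) = 6*F)
t = -5 - 90*I*√5 (t = 6*(3*(-5)^(3/2)) - 5 = 6*(3*(-5*I*√5)) - 5 = 6*(-15*I*√5) - 5 = -90*I*√5 - 5 = -5 - 90*I*√5 ≈ -5.0 - 201.25*I)
t*(3 - 9) = (-5 - 90*I*√5)*(3 - 9) = (-5 - 90*I*√5)*(-6) = 30 + 540*I*√5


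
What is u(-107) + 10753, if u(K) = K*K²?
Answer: -1214290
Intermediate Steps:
u(K) = K³
u(-107) + 10753 = (-107)³ + 10753 = -1225043 + 10753 = -1214290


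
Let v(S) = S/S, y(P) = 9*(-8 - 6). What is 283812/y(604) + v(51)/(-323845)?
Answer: -15318516211/6800745 ≈ -2252.5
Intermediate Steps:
y(P) = -126 (y(P) = 9*(-14) = -126)
v(S) = 1
283812/y(604) + v(51)/(-323845) = 283812/(-126) + 1/(-323845) = 283812*(-1/126) + 1*(-1/323845) = -47302/21 - 1/323845 = -15318516211/6800745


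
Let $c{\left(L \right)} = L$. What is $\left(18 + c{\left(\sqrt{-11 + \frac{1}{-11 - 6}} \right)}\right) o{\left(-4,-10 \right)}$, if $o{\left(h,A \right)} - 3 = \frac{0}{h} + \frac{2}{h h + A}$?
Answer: $60 + \frac{20 i \sqrt{799}}{51} \approx 60.0 + 11.085 i$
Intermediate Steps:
$o{\left(h,A \right)} = 3 + \frac{2}{A + h^{2}}$ ($o{\left(h,A \right)} = 3 + \left(\frac{0}{h} + \frac{2}{h h + A}\right) = 3 + \left(0 + \frac{2}{h^{2} + A}\right) = 3 + \left(0 + \frac{2}{A + h^{2}}\right) = 3 + \frac{2}{A + h^{2}}$)
$\left(18 + c{\left(\sqrt{-11 + \frac{1}{-11 - 6}} \right)}\right) o{\left(-4,-10 \right)} = \left(18 + \sqrt{-11 + \frac{1}{-11 - 6}}\right) \frac{2 + 3 \left(-10\right) + 3 \left(-4\right)^{2}}{-10 + \left(-4\right)^{2}} = \left(18 + \sqrt{-11 + \frac{1}{-17}}\right) \frac{2 - 30 + 3 \cdot 16}{-10 + 16} = \left(18 + \sqrt{-11 - \frac{1}{17}}\right) \frac{2 - 30 + 48}{6} = \left(18 + \sqrt{- \frac{188}{17}}\right) \frac{1}{6} \cdot 20 = \left(18 + \frac{2 i \sqrt{799}}{17}\right) \frac{10}{3} = 60 + \frac{20 i \sqrt{799}}{51}$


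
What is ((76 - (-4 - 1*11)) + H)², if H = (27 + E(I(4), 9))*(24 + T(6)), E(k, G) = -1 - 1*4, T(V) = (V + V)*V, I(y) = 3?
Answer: 4853209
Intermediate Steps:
T(V) = 2*V² (T(V) = (2*V)*V = 2*V²)
E(k, G) = -5 (E(k, G) = -1 - 4 = -5)
H = 2112 (H = (27 - 5)*(24 + 2*6²) = 22*(24 + 2*36) = 22*(24 + 72) = 22*96 = 2112)
((76 - (-4 - 1*11)) + H)² = ((76 - (-4 - 1*11)) + 2112)² = ((76 - (-4 - 11)) + 2112)² = ((76 - 1*(-15)) + 2112)² = ((76 + 15) + 2112)² = (91 + 2112)² = 2203² = 4853209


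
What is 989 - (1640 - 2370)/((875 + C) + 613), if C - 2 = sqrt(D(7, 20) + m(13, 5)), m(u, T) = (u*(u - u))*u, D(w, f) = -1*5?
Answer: 439354309/444021 - 146*I*sqrt(5)/444021 ≈ 989.49 - 0.00073525*I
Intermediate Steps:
D(w, f) = -5
m(u, T) = 0 (m(u, T) = (u*0)*u = 0*u = 0)
C = 2 + I*sqrt(5) (C = 2 + sqrt(-5 + 0) = 2 + sqrt(-5) = 2 + I*sqrt(5) ≈ 2.0 + 2.2361*I)
989 - (1640 - 2370)/((875 + C) + 613) = 989 - (1640 - 2370)/((875 + (2 + I*sqrt(5))) + 613) = 989 - (-730)/((877 + I*sqrt(5)) + 613) = 989 - (-730)/(1490 + I*sqrt(5)) = 989 + 730/(1490 + I*sqrt(5))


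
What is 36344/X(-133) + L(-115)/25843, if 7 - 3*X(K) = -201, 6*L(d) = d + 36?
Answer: 528320857/1007877 ≈ 524.19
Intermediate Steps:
L(d) = 6 + d/6 (L(d) = (d + 36)/6 = (36 + d)/6 = 6 + d/6)
X(K) = 208/3 (X(K) = 7/3 - ⅓*(-201) = 7/3 + 67 = 208/3)
36344/X(-133) + L(-115)/25843 = 36344/(208/3) + (6 + (⅙)*(-115))/25843 = 36344*(3/208) + (6 - 115/6)*(1/25843) = 13629/26 - 79/6*1/25843 = 13629/26 - 79/155058 = 528320857/1007877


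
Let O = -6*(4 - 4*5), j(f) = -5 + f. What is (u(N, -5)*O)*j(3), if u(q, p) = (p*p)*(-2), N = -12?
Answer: 9600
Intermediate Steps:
O = 96 (O = -6*(4 - 20) = -6*(-16) = 96)
u(q, p) = -2*p² (u(q, p) = p²*(-2) = -2*p²)
(u(N, -5)*O)*j(3) = (-2*(-5)²*96)*(-5 + 3) = (-2*25*96)*(-2) = -50*96*(-2) = -4800*(-2) = 9600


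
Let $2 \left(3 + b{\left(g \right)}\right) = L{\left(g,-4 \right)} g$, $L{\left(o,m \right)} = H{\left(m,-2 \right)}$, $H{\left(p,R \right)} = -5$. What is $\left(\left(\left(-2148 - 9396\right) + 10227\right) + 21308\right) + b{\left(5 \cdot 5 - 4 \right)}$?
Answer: $\frac{39871}{2} \approx 19936.0$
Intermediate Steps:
$L{\left(o,m \right)} = -5$
$b{\left(g \right)} = -3 - \frac{5 g}{2}$ ($b{\left(g \right)} = -3 + \frac{\left(-5\right) g}{2} = -3 - \frac{5 g}{2}$)
$\left(\left(\left(-2148 - 9396\right) + 10227\right) + 21308\right) + b{\left(5 \cdot 5 - 4 \right)} = \left(\left(\left(-2148 - 9396\right) + 10227\right) + 21308\right) - \left(3 + \frac{5 \left(5 \cdot 5 - 4\right)}{2}\right) = \left(\left(-11544 + 10227\right) + 21308\right) - \left(3 + \frac{5 \left(25 - 4\right)}{2}\right) = \left(-1317 + 21308\right) - \frac{111}{2} = 19991 - \frac{111}{2} = \frac{39871}{2}$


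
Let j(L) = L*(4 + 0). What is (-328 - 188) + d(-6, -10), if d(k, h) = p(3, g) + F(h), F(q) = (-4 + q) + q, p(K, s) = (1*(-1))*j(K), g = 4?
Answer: -552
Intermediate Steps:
j(L) = 4*L (j(L) = L*4 = 4*L)
p(K, s) = -4*K (p(K, s) = (1*(-1))*(4*K) = -4*K)
F(q) = -4 + 2*q
d(k, h) = -16 + 2*h (d(k, h) = -4*3 + (-4 + 2*h) = -12 + (-4 + 2*h) = -16 + 2*h)
(-328 - 188) + d(-6, -10) = (-328 - 188) + (-16 + 2*(-10)) = -516 + (-16 - 20) = -516 - 36 = -552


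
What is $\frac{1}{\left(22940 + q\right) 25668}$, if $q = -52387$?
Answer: $- \frac{1}{755845596} \approx -1.323 \cdot 10^{-9}$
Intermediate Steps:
$\frac{1}{\left(22940 + q\right) 25668} = \frac{1}{\left(22940 - 52387\right) 25668} = \frac{1}{-29447} \cdot \frac{1}{25668} = \left(- \frac{1}{29447}\right) \frac{1}{25668} = - \frac{1}{755845596}$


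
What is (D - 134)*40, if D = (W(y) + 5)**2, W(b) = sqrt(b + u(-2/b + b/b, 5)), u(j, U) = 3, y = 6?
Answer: -2800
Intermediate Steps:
W(b) = sqrt(3 + b) (W(b) = sqrt(b + 3) = sqrt(3 + b))
D = 64 (D = (sqrt(3 + 6) + 5)**2 = (sqrt(9) + 5)**2 = (3 + 5)**2 = 8**2 = 64)
(D - 134)*40 = (64 - 134)*40 = -70*40 = -2800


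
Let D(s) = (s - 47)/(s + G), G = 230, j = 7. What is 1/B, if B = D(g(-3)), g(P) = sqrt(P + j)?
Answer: -232/45 ≈ -5.1556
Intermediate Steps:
g(P) = sqrt(7 + P) (g(P) = sqrt(P + 7) = sqrt(7 + P))
D(s) = (-47 + s)/(230 + s) (D(s) = (s - 47)/(s + 230) = (-47 + s)/(230 + s))
B = -45/232 (B = (-47 + sqrt(7 - 3))/(230 + sqrt(7 - 3)) = (-47 + sqrt(4))/(230 + sqrt(4)) = (-47 + 2)/(230 + 2) = -45/232 ≈ -0.19397)
1/B = 1/(-45/232) = -232/45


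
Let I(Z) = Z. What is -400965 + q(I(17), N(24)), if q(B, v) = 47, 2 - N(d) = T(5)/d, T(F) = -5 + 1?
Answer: -400918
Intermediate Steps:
T(F) = -4
N(d) = 2 + 4/d (N(d) = 2 - (-4)/d = 2 + 4/d)
-400965 + q(I(17), N(24)) = -400965 + 47 = -400918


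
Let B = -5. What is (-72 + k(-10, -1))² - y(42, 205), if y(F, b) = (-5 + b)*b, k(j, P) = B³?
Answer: -2191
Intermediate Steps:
k(j, P) = -125 (k(j, P) = (-5)³ = -125)
y(F, b) = b*(-5 + b)
(-72 + k(-10, -1))² - y(42, 205) = (-72 - 125)² - 205*(-5 + 205) = (-197)² - 205*200 = 38809 - 1*41000 = 38809 - 41000 = -2191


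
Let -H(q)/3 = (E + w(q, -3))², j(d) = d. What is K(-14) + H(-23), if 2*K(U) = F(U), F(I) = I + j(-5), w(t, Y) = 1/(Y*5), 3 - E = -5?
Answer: -29747/150 ≈ -198.31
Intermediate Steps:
E = 8 (E = 3 - 1*(-5) = 3 + 5 = 8)
w(t, Y) = 1/(5*Y) (w(t, Y) = (⅕)/Y = 1/(5*Y))
H(q) = -14161/75 (H(q) = -3*(8 + (⅕)/(-3))² = -3*(8 + (⅕)*(-⅓))² = -3*(8 - 1/15)² = -3*(119/15)² = -3*14161/225 = -14161/75)
F(I) = -5 + I (F(I) = I - 5 = -5 + I)
K(U) = -5/2 + U/2 (K(U) = (-5 + U)/2 = -5/2 + U/2)
K(-14) + H(-23) = (-5/2 + (½)*(-14)) - 14161/75 = (-5/2 - 7) - 14161/75 = -19/2 - 14161/75 = -29747/150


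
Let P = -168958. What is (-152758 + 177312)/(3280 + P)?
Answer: -12277/82839 ≈ -0.14820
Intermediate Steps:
(-152758 + 177312)/(3280 + P) = (-152758 + 177312)/(3280 - 168958) = 24554/(-165678) = 24554*(-1/165678) = -12277/82839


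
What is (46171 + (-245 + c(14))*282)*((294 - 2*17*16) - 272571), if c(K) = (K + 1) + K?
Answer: 4021654361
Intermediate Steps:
c(K) = 1 + 2*K (c(K) = (1 + K) + K = 1 + 2*K)
(46171 + (-245 + c(14))*282)*((294 - 2*17*16) - 272571) = (46171 + (-245 + (1 + 2*14))*282)*((294 - 2*17*16) - 272571) = (46171 + (-245 + (1 + 28))*282)*((294 - 34*16) - 272571) = (46171 + (-245 + 29)*282)*((294 - 544) - 272571) = (46171 - 216*282)*(-250 - 272571) = (46171 - 60912)*(-272821) = -14741*(-272821) = 4021654361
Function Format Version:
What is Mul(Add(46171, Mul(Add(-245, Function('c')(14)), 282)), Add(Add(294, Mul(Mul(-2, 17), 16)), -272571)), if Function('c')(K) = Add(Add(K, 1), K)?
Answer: 4021654361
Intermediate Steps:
Function('c')(K) = Add(1, Mul(2, K)) (Function('c')(K) = Add(Add(1, K), K) = Add(1, Mul(2, K)))
Mul(Add(46171, Mul(Add(-245, Function('c')(14)), 282)), Add(Add(294, Mul(Mul(-2, 17), 16)), -272571)) = Mul(Add(46171, Mul(Add(-245, Add(1, Mul(2, 14))), 282)), Add(Add(294, Mul(Mul(-2, 17), 16)), -272571)) = Mul(Add(46171, Mul(Add(-245, Add(1, 28)), 282)), Add(Add(294, Mul(-34, 16)), -272571)) = Mul(Add(46171, Mul(Add(-245, 29), 282)), Add(Add(294, -544), -272571)) = Mul(Add(46171, Mul(-216, 282)), Add(-250, -272571)) = Mul(Add(46171, -60912), -272821) = Mul(-14741, -272821) = 4021654361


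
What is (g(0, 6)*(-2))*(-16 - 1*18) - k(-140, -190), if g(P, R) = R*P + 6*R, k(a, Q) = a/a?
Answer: 2447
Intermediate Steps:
k(a, Q) = 1
g(P, R) = 6*R + P*R (g(P, R) = P*R + 6*R = 6*R + P*R)
(g(0, 6)*(-2))*(-16 - 1*18) - k(-140, -190) = ((6*(6 + 0))*(-2))*(-16 - 1*18) - 1*1 = ((6*6)*(-2))*(-16 - 18) - 1 = (36*(-2))*(-34) - 1 = -72*(-34) - 1 = 2448 - 1 = 2447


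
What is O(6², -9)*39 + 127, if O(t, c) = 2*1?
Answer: 205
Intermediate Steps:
O(t, c) = 2
O(6², -9)*39 + 127 = 2*39 + 127 = 78 + 127 = 205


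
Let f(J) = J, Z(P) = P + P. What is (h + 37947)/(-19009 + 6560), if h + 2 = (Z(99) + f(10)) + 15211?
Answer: -53364/12449 ≈ -4.2866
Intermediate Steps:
Z(P) = 2*P
h = 15417 (h = -2 + ((2*99 + 10) + 15211) = -2 + ((198 + 10) + 15211) = -2 + (208 + 15211) = -2 + 15419 = 15417)
(h + 37947)/(-19009 + 6560) = (15417 + 37947)/(-19009 + 6560) = 53364/(-12449) = 53364*(-1/12449) = -53364/12449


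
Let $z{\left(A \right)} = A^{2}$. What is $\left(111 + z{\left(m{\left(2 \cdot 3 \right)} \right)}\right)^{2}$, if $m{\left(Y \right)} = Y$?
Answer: $21609$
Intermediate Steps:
$\left(111 + z{\left(m{\left(2 \cdot 3 \right)} \right)}\right)^{2} = \left(111 + \left(2 \cdot 3\right)^{2}\right)^{2} = \left(111 + 6^{2}\right)^{2} = \left(111 + 36\right)^{2} = 147^{2} = 21609$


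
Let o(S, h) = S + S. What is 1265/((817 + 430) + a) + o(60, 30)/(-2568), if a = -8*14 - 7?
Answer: 129715/120696 ≈ 1.0747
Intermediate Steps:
o(S, h) = 2*S
a = -119 (a = -112 - 7 = -119)
1265/((817 + 430) + a) + o(60, 30)/(-2568) = 1265/((817 + 430) - 119) + (2*60)/(-2568) = 1265/(1247 - 119) + 120*(-1/2568) = 1265/1128 - 5/107 = 129715/120696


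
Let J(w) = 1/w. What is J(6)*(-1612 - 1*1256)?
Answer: -478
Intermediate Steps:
J(6)*(-1612 - 1*1256) = (-1612 - 1*1256)/6 = (-1612 - 1256)/6 = (⅙)*(-2868) = -478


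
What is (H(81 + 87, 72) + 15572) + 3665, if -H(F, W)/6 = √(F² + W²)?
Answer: 19237 - 144*√58 ≈ 18140.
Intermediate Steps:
H(F, W) = -6*√(F² + W²)
(H(81 + 87, 72) + 15572) + 3665 = (-6*√((81 + 87)² + 72²) + 15572) + 3665 = (-6*√(168² + 5184) + 15572) + 3665 = (-6*√(28224 + 5184) + 15572) + 3665 = (-144*√58 + 15572) + 3665 = (15572 - 144*√58) + 3665 = 19237 - 144*√58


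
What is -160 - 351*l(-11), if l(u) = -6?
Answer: 1946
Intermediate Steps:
-160 - 351*l(-11) = -160 - 351*(-6) = -160 + 2106 = 1946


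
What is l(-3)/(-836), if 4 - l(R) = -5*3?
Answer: -1/44 ≈ -0.022727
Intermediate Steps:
l(R) = 19 (l(R) = 4 - (-5)*3 = 4 - 1*(-15) = 4 + 15 = 19)
l(-3)/(-836) = 19/(-836) = -1/836*19 = -1/44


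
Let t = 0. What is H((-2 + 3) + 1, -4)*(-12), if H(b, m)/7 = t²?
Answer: 0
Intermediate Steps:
H(b, m) = 0 (H(b, m) = 7*0² = 7*0 = 0)
H((-2 + 3) + 1, -4)*(-12) = 0*(-12) = 0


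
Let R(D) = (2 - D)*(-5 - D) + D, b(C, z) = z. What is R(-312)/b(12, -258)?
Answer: -48043/129 ≈ -372.43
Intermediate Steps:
R(D) = D + (-5 - D)*(2 - D) (R(D) = (-5 - D)*(2 - D) + D = D + (-5 - D)*(2 - D))
R(-312)/b(12, -258) = (-10 + (-312)**2 + 4*(-312))/(-258) = (-10 + 97344 - 1248)*(-1/258) = 96086*(-1/258) = -48043/129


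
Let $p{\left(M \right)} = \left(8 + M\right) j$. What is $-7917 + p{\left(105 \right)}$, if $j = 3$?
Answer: $-7578$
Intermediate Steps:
$p{\left(M \right)} = 24 + 3 M$ ($p{\left(M \right)} = \left(8 + M\right) 3 = 24 + 3 M$)
$-7917 + p{\left(105 \right)} = -7917 + \left(24 + 3 \cdot 105\right) = -7917 + \left(24 + 315\right) = -7917 + 339 = -7578$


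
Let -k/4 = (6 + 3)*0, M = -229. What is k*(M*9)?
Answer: 0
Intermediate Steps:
k = 0 (k = -4*(6 + 3)*0 = -36*0 = -4*0 = 0)
k*(M*9) = 0*(-229*9) = 0*(-2061) = 0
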